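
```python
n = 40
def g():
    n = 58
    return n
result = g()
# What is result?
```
58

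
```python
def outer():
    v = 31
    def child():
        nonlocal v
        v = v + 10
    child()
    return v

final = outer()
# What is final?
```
41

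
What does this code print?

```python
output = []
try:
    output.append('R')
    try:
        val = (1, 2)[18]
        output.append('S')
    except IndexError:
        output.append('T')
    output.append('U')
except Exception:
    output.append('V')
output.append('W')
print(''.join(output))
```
RTUW

Inner exception caught by inner handler, outer continues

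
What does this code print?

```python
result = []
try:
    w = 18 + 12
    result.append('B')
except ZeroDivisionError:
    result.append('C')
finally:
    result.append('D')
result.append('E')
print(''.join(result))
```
BDE

finally runs after normal execution too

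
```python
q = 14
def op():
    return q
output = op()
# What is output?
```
14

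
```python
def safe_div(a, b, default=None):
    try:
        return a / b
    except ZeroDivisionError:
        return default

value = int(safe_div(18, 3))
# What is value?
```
6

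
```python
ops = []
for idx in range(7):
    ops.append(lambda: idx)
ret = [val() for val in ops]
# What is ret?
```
[6, 6, 6, 6, 6, 6, 6]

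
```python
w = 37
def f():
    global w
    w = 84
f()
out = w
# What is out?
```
84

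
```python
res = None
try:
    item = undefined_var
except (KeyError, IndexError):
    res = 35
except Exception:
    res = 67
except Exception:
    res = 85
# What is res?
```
67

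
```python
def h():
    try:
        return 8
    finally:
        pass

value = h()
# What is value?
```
8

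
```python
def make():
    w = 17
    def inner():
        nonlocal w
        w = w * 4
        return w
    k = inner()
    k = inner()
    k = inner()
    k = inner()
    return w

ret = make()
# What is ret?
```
4352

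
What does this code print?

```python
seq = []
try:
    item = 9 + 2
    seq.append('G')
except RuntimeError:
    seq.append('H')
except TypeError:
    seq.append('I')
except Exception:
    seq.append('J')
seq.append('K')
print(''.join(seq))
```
GK

No exception, try block completes normally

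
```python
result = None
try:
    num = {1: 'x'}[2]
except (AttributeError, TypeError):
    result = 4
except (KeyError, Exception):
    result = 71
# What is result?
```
71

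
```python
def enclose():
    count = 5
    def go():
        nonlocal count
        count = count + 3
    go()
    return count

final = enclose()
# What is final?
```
8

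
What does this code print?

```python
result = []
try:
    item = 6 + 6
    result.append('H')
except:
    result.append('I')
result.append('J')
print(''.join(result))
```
HJ

No exception, try block completes normally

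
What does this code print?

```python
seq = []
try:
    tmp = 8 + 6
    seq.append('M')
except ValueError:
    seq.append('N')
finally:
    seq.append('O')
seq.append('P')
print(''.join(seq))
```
MOP

finally runs after normal execution too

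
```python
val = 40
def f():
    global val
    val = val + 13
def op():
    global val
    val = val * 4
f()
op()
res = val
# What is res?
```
212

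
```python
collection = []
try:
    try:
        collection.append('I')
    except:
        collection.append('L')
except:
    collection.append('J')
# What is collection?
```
['I']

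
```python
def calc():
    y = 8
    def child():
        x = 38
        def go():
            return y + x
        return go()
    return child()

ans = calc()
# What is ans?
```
46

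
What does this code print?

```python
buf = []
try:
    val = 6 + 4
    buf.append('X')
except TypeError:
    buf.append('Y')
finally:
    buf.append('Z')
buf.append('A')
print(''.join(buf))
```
XZA

finally runs after normal execution too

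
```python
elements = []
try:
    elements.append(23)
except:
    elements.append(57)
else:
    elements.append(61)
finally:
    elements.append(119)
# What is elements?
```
[23, 61, 119]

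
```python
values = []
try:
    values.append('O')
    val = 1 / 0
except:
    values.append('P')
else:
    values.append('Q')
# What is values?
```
['O', 'P']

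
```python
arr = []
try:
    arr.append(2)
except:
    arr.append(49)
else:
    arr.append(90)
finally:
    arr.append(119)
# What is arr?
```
[2, 90, 119]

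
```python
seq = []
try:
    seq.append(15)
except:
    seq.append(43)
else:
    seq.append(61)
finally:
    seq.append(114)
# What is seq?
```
[15, 61, 114]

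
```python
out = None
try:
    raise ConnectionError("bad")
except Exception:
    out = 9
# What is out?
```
9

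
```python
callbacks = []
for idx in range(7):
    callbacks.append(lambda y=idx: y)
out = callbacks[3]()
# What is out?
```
3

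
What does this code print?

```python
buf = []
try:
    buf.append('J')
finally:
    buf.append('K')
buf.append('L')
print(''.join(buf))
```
JKL

try/finally without except, no exception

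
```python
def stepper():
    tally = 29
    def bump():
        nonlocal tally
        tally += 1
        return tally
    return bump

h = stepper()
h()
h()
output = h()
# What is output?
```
32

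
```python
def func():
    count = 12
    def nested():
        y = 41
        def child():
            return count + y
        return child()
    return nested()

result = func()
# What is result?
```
53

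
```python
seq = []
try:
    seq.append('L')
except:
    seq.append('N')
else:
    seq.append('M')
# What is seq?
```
['L', 'M']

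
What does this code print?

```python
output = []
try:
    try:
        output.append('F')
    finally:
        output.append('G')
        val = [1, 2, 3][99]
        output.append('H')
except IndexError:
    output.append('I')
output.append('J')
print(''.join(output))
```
FGIJ

Exception in inner finally caught by outer except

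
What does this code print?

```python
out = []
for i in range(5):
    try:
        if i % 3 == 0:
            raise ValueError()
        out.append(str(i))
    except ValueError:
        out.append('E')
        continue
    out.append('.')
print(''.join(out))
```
E1.2.E4.

continue in except skips rest of loop body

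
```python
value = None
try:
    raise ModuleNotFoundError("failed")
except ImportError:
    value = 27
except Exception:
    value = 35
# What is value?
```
27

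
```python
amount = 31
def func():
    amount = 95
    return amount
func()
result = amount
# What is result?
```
31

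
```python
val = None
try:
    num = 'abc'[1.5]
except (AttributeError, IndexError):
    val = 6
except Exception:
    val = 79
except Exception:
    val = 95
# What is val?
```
79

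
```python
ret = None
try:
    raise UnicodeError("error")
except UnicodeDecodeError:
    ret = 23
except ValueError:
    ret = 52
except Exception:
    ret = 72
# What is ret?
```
52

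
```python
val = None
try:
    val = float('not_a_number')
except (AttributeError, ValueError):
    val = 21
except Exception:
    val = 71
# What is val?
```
21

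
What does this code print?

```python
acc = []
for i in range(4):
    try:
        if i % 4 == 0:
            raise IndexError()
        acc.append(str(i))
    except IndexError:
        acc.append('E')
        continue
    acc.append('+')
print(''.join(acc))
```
E1+2+3+

continue in except skips rest of loop body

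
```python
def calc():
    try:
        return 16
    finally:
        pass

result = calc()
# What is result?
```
16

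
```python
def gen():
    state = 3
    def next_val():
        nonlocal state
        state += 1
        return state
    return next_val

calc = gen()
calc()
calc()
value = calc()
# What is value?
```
6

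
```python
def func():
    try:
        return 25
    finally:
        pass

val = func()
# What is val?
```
25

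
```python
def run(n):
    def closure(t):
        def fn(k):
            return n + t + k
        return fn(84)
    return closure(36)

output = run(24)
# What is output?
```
144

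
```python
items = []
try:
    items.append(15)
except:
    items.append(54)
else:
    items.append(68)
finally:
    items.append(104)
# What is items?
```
[15, 68, 104]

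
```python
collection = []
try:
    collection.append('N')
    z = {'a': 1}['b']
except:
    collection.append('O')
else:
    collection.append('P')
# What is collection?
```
['N', 'O']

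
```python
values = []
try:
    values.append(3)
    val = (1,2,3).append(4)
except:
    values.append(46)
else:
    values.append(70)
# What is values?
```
[3, 46]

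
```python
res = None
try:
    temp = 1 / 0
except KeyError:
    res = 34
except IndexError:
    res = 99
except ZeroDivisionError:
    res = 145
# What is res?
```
145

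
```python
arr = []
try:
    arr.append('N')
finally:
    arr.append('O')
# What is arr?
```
['N', 'O']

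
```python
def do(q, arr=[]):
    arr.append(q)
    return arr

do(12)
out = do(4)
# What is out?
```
[12, 4]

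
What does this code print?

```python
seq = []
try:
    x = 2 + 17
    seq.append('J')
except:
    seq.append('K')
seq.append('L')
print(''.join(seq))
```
JL

No exception, try block completes normally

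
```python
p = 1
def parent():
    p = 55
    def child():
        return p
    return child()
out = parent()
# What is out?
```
55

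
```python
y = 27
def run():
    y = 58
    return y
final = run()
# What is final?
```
58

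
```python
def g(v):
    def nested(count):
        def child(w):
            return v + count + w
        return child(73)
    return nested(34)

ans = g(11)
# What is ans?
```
118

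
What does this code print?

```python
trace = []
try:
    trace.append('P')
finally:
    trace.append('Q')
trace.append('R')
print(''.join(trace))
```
PQR

try/finally without except, no exception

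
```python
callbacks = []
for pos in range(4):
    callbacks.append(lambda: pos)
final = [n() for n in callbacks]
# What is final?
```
[3, 3, 3, 3]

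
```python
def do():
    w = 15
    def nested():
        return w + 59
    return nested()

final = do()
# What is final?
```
74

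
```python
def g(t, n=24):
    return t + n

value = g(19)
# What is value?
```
43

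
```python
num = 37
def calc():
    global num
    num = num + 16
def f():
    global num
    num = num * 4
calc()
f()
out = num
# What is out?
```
212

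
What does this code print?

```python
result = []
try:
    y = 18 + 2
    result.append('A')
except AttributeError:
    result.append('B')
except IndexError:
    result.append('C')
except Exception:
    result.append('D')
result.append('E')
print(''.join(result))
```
AE

No exception, try block completes normally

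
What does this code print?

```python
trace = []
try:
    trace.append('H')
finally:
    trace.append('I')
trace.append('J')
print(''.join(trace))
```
HIJ

try/finally without except, no exception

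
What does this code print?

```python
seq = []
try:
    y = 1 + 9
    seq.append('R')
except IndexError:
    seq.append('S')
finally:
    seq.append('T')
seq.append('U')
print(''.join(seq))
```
RTU

finally runs after normal execution too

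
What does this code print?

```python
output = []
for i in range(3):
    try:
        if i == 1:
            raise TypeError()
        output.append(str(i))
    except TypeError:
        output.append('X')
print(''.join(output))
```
0X2

Exception on i=1 caught, loop continues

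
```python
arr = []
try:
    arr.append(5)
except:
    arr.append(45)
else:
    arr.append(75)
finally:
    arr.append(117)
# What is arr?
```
[5, 75, 117]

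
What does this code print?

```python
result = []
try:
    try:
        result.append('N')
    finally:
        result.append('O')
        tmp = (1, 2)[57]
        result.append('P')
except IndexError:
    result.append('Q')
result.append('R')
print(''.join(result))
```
NOQR

Exception in inner finally caught by outer except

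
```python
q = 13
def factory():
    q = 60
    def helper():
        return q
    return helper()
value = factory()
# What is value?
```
60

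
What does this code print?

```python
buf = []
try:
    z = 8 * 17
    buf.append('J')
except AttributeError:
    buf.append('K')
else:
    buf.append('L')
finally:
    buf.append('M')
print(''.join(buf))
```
JLM

else runs before finally when no exception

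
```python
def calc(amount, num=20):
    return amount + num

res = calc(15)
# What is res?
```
35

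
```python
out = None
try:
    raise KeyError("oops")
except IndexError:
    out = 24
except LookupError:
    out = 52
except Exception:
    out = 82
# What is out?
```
52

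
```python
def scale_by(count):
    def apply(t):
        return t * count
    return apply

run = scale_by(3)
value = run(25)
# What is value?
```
75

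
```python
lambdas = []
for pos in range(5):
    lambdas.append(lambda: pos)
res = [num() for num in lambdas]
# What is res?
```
[4, 4, 4, 4, 4]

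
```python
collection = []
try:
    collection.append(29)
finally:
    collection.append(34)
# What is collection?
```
[29, 34]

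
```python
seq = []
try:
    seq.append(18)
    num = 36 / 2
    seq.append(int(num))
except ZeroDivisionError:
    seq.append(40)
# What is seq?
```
[18, 18]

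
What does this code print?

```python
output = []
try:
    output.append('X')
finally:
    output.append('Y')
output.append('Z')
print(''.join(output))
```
XYZ

try/finally without except, no exception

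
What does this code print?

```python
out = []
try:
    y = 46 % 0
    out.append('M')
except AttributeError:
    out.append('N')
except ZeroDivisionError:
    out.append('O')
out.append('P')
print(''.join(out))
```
OP

ZeroDivisionError is caught by its specific handler, not AttributeError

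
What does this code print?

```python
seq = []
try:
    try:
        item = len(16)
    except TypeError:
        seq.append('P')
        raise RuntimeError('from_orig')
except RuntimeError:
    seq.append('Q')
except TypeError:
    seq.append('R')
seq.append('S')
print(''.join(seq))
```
PQS

RuntimeError raised and caught, original TypeError not re-raised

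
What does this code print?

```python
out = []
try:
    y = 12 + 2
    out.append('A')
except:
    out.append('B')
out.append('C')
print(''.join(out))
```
AC

No exception, try block completes normally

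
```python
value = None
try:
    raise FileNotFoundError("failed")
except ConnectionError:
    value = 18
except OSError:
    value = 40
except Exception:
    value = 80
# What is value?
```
40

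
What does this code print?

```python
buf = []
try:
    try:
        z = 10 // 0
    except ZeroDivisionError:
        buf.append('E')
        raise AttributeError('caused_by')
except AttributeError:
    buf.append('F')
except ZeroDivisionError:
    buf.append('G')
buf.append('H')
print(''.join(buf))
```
EFH

AttributeError raised and caught, original ZeroDivisionError not re-raised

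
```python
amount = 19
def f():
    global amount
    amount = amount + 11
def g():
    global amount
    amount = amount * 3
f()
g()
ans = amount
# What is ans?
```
90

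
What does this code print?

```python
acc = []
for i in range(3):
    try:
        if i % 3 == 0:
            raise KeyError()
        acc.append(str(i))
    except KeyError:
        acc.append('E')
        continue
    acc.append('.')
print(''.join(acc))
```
E1.2.

continue in except skips rest of loop body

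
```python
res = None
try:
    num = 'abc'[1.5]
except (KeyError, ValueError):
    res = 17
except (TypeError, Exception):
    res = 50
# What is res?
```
50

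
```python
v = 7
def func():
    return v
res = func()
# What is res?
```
7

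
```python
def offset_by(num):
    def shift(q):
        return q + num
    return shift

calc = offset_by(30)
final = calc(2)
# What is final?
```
32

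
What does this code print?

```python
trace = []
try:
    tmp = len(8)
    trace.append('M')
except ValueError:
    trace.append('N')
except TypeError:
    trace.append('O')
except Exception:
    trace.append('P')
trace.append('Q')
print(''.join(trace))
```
OQ

TypeError matches before generic Exception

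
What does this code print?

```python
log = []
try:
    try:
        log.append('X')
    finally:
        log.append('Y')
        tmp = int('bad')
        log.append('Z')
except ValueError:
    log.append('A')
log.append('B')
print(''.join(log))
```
XYAB

Exception in inner finally caught by outer except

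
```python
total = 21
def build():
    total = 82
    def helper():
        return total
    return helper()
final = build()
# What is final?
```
82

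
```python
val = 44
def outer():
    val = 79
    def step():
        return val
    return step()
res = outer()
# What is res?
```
79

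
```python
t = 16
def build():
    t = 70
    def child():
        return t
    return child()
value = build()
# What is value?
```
70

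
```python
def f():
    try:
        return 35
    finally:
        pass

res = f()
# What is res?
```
35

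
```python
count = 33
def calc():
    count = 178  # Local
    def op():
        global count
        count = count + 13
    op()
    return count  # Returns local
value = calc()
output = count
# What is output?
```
46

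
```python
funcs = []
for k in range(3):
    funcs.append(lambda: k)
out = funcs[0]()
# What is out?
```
2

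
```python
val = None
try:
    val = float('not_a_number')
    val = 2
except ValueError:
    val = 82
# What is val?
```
82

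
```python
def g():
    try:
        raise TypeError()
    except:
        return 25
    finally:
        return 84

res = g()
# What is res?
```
84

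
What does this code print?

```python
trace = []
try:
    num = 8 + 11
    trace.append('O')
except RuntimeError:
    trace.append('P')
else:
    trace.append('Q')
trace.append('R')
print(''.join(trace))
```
OQR

else block runs when no exception occurs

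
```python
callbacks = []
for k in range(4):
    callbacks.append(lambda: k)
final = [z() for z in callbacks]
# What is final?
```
[3, 3, 3, 3]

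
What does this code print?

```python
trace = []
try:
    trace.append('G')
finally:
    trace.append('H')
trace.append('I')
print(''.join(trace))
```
GHI

try/finally without except, no exception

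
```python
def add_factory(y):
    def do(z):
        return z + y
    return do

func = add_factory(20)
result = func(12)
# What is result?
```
32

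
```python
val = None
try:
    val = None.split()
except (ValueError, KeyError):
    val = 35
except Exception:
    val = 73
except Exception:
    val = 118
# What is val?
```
73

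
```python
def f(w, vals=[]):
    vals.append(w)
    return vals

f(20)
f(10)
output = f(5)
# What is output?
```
[20, 10, 5]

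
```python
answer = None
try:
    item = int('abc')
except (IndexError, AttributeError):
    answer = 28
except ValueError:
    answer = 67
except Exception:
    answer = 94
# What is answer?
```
67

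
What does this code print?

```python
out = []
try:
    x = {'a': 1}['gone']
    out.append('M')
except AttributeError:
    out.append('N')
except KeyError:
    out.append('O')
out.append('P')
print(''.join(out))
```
OP

KeyError is caught by its specific handler, not AttributeError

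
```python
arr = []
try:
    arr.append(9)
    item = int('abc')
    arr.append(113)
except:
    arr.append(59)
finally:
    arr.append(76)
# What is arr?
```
[9, 59, 76]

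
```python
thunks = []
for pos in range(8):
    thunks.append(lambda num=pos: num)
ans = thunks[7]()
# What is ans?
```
7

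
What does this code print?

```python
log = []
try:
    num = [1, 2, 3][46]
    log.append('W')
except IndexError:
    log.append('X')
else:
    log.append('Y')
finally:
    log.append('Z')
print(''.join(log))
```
XZ

Exception: except runs, else skipped, finally runs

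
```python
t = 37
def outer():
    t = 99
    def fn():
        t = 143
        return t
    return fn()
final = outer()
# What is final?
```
143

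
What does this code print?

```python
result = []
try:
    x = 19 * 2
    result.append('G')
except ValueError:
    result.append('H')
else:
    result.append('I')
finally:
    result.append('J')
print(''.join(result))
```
GIJ

else runs before finally when no exception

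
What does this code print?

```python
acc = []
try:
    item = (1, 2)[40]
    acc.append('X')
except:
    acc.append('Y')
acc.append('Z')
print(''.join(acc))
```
YZ

Exception raised in try, caught by bare except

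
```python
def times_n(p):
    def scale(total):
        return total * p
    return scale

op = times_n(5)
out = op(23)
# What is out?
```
115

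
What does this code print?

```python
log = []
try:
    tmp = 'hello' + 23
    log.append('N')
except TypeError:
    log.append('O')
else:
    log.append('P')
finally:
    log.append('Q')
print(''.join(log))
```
OQ

Exception: except runs, else skipped, finally runs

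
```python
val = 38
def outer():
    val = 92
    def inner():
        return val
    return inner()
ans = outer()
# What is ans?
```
92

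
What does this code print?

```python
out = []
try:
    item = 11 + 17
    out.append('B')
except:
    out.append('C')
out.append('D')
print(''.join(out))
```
BD

No exception, try block completes normally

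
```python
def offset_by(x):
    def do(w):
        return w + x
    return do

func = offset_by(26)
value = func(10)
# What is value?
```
36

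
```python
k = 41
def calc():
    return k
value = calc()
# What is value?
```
41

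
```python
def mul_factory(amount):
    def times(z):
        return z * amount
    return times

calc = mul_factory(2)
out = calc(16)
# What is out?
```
32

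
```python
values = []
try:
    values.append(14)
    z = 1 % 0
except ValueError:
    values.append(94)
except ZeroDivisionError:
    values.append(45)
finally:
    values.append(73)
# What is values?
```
[14, 45, 73]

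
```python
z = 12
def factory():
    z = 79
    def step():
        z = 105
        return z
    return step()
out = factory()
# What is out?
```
105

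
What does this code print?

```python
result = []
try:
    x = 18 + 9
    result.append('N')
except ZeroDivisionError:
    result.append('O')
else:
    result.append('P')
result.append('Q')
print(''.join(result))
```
NPQ

else block runs when no exception occurs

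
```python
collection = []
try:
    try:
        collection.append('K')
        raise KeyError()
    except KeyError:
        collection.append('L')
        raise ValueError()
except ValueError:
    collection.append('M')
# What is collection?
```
['K', 'L', 'M']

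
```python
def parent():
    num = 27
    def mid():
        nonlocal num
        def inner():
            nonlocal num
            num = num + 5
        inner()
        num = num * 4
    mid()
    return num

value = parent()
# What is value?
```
128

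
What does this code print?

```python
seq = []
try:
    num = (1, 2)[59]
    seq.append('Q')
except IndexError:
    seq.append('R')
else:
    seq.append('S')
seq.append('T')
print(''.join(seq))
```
RT

else block skipped when exception is caught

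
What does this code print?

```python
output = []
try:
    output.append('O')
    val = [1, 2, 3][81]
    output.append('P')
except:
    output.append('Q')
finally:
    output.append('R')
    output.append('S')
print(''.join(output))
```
OQRS

Code before exception runs, then except, then all of finally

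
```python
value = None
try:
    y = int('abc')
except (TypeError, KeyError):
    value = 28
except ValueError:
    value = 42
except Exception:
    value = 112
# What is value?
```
42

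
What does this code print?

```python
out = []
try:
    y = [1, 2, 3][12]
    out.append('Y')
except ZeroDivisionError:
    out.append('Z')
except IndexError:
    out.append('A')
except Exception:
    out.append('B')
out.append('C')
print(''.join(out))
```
AC

IndexError matches before generic Exception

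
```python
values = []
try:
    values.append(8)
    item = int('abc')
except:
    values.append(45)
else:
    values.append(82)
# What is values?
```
[8, 45]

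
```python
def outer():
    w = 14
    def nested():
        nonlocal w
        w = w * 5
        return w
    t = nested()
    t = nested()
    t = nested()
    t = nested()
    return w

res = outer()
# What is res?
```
8750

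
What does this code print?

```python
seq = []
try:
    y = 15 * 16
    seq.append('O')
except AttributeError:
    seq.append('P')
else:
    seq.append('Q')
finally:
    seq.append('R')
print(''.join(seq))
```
OQR

else runs before finally when no exception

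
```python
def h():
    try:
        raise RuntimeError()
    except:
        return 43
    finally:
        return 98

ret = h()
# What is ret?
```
98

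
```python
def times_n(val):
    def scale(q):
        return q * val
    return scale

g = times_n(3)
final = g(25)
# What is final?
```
75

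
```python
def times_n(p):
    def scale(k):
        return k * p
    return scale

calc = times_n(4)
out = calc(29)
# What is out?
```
116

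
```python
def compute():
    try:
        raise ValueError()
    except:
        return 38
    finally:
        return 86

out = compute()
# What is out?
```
86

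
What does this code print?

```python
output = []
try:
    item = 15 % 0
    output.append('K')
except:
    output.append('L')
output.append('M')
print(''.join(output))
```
LM

Exception raised in try, caught by bare except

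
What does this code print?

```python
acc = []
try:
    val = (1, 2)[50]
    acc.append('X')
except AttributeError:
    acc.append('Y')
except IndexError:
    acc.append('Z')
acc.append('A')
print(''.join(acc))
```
ZA

IndexError is caught by its specific handler, not AttributeError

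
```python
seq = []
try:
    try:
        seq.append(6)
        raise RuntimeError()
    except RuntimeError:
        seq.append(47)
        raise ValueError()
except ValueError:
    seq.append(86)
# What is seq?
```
[6, 47, 86]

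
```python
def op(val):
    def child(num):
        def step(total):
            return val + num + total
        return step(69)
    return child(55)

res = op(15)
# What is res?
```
139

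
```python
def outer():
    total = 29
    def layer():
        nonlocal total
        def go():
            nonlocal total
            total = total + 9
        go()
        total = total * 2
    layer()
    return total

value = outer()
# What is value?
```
76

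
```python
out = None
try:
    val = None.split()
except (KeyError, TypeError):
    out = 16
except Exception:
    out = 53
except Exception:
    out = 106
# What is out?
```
53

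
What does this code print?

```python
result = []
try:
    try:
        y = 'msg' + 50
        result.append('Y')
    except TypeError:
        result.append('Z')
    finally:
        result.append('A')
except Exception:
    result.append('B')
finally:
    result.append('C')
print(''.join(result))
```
ZAC

Both finally blocks run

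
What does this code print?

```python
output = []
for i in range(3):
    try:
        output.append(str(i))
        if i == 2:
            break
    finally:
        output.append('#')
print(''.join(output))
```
0#1#2#

finally runs even when breaking out of loop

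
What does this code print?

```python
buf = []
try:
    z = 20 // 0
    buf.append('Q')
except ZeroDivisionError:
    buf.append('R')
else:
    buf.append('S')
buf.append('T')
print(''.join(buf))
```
RT

else block skipped when exception is caught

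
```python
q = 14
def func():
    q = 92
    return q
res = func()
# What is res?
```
92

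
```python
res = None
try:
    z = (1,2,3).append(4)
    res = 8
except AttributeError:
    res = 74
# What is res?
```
74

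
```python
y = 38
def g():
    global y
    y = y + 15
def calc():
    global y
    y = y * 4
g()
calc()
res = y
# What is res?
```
212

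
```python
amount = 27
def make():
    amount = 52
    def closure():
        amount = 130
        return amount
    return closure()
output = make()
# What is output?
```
130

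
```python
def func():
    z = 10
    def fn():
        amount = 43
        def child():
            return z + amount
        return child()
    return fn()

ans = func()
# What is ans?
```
53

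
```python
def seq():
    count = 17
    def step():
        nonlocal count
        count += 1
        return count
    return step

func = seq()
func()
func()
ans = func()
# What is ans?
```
20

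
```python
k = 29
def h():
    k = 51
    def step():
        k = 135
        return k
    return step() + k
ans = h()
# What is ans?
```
186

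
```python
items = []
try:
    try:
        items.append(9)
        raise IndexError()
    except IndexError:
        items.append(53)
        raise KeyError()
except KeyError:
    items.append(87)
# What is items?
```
[9, 53, 87]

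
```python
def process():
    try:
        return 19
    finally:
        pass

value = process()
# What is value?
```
19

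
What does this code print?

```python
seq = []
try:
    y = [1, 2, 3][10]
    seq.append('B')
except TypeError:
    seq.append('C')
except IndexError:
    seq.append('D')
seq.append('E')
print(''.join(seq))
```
DE

IndexError is caught by its specific handler, not TypeError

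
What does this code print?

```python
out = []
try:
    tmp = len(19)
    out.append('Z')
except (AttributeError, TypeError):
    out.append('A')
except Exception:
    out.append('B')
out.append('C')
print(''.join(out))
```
AC

TypeError matches tuple containing it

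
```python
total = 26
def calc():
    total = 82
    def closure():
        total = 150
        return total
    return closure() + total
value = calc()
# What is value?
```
232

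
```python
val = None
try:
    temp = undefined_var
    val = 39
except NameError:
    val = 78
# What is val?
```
78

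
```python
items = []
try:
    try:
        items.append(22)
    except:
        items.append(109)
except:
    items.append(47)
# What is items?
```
[22]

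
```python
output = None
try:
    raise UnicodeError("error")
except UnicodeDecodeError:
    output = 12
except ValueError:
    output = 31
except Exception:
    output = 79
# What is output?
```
31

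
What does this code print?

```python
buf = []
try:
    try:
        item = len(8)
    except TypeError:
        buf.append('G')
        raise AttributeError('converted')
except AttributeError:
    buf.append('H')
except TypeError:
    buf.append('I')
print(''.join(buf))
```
GH

New AttributeError raised, caught by outer AttributeError handler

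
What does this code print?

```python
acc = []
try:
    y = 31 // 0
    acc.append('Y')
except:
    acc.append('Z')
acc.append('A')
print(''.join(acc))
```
ZA

Exception raised in try, caught by bare except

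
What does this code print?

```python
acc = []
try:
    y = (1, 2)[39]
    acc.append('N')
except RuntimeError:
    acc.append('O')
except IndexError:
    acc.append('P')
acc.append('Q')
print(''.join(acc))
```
PQ

IndexError is caught by its specific handler, not RuntimeError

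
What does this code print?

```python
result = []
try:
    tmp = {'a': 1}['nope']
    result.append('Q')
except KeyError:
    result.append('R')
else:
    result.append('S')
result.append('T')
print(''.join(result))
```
RT

else block skipped when exception is caught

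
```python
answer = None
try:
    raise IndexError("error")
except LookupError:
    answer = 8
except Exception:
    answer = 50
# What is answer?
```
8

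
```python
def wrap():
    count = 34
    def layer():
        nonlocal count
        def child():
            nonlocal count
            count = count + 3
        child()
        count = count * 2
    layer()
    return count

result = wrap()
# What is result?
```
74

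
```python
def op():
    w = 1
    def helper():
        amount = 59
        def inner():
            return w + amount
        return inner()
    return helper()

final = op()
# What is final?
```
60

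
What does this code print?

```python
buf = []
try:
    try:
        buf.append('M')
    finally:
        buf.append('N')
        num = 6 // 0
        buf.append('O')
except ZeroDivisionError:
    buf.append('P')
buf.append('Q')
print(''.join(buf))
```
MNPQ

Exception in inner finally caught by outer except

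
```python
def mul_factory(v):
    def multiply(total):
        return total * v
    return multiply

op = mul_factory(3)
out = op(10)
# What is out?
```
30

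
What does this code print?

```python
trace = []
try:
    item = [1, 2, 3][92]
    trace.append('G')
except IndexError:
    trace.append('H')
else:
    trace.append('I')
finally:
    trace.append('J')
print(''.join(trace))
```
HJ

Exception: except runs, else skipped, finally runs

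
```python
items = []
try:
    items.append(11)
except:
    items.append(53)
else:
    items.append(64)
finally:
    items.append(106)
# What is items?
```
[11, 64, 106]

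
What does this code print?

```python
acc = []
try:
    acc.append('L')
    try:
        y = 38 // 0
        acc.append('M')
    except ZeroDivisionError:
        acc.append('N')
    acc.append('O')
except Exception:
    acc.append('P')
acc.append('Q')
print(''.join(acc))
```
LNOQ

Inner exception caught by inner handler, outer continues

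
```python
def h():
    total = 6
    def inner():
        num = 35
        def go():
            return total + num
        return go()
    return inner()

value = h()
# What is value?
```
41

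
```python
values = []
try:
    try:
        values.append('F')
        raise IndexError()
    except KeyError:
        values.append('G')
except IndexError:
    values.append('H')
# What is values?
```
['F', 'H']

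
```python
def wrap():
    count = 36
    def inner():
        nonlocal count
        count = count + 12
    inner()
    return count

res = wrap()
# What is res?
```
48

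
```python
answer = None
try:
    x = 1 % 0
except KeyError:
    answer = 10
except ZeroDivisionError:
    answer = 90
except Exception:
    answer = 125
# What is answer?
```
90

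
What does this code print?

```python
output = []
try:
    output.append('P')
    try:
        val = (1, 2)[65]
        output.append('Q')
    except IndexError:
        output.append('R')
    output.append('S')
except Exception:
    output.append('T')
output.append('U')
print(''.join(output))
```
PRSU

Inner exception caught by inner handler, outer continues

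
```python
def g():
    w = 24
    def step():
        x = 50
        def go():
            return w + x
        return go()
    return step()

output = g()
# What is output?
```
74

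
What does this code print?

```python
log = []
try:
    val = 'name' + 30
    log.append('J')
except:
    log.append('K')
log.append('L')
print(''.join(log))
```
KL

Exception raised in try, caught by bare except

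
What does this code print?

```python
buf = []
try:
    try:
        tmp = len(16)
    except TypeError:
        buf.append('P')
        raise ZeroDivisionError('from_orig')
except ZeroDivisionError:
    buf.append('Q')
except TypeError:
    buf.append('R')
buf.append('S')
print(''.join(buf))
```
PQS

ZeroDivisionError raised and caught, original TypeError not re-raised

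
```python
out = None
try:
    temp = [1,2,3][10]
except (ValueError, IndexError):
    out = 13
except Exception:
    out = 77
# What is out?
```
13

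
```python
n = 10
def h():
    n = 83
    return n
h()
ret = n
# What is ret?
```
10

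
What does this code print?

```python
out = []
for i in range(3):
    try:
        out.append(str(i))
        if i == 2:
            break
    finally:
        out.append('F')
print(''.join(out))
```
0F1F2F

finally runs even when breaking out of loop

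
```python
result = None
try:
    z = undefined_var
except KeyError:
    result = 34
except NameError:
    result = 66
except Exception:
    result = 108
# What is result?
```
66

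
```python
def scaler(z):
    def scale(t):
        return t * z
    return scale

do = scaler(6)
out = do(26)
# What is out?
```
156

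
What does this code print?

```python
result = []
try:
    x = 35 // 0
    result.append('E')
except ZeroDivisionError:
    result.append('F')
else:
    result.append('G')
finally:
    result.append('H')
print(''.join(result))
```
FH

Exception: except runs, else skipped, finally runs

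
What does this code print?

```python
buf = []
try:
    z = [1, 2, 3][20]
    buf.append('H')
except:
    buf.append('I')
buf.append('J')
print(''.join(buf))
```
IJ

Exception raised in try, caught by bare except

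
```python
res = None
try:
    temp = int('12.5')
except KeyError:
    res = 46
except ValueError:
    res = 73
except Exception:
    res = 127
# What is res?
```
73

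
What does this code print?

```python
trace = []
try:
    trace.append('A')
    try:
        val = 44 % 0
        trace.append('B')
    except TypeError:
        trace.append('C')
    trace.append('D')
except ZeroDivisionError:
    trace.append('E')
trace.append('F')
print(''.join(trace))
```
AEF

Inner handler doesn't match, propagates to outer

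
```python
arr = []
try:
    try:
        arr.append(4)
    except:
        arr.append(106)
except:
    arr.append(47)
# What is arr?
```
[4]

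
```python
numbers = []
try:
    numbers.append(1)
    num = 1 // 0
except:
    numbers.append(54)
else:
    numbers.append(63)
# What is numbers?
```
[1, 54]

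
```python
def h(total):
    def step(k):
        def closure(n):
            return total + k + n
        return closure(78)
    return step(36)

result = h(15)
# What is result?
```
129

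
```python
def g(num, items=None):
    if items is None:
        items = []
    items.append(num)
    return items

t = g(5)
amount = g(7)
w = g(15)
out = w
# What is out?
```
[15]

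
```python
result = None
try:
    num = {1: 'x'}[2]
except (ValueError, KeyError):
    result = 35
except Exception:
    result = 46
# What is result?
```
35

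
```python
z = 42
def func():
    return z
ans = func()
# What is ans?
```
42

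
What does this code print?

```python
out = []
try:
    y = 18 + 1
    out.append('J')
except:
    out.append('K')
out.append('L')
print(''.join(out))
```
JL

No exception, try block completes normally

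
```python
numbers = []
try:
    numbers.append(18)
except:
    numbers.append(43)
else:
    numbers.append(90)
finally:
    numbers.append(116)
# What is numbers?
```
[18, 90, 116]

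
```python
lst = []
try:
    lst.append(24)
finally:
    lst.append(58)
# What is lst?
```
[24, 58]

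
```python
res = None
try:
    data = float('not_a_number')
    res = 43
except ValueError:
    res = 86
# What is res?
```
86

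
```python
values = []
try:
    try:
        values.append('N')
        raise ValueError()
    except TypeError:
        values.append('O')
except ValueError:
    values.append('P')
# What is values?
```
['N', 'P']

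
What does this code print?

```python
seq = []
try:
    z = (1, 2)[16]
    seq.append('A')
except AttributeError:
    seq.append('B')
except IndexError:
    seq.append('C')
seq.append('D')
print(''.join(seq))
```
CD

IndexError is caught by its specific handler, not AttributeError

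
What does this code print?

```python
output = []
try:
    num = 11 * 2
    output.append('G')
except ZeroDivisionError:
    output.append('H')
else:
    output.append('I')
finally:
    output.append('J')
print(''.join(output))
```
GIJ

else runs before finally when no exception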